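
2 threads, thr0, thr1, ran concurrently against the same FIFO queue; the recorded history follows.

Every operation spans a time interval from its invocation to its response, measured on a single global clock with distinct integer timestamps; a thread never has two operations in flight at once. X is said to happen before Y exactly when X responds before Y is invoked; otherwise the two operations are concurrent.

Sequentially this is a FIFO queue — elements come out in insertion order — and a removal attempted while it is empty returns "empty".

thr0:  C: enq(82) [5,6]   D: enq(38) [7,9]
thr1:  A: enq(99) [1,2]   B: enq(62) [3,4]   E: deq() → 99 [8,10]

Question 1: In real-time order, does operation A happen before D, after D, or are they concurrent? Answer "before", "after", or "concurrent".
before

A spans [1,2], D spans [7,9]
resp(A)=2 < inv(D)=7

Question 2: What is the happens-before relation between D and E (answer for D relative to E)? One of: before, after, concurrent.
concurrent

D spans [7,9], E spans [8,10]
the intervals overlap in both directions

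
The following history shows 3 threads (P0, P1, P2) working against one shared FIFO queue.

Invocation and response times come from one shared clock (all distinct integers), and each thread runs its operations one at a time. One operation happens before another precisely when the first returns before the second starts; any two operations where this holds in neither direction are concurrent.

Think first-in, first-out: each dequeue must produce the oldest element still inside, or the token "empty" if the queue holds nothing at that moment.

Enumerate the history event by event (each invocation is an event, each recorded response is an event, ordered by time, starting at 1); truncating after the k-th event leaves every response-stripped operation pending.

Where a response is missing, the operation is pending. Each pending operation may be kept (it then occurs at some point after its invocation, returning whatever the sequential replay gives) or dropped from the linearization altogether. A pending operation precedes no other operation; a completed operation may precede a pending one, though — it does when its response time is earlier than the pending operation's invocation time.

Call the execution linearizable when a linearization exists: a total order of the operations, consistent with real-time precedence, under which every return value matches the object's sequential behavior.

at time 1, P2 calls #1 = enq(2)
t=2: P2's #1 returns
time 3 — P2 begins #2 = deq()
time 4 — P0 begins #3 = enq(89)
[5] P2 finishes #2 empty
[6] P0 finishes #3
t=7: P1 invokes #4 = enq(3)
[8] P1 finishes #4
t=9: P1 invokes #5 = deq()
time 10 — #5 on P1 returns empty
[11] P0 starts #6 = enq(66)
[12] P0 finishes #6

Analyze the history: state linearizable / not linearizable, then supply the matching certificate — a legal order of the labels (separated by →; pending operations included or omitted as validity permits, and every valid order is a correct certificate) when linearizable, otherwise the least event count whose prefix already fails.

the violation lands at event 5, #2's response at time 5: events 1..4 linearize, events 1..5 do not
exactly one order of the 2 completed ops respects real time; the FIFO queue replay fails
include/drop combinations of the 1 pending operation (#3) were all tried; none helps
for example #1, #2 (pending dropped) fails at step 2: #2 deq() → empty is not legal there

not linearizable — minimal violating prefix: 5 events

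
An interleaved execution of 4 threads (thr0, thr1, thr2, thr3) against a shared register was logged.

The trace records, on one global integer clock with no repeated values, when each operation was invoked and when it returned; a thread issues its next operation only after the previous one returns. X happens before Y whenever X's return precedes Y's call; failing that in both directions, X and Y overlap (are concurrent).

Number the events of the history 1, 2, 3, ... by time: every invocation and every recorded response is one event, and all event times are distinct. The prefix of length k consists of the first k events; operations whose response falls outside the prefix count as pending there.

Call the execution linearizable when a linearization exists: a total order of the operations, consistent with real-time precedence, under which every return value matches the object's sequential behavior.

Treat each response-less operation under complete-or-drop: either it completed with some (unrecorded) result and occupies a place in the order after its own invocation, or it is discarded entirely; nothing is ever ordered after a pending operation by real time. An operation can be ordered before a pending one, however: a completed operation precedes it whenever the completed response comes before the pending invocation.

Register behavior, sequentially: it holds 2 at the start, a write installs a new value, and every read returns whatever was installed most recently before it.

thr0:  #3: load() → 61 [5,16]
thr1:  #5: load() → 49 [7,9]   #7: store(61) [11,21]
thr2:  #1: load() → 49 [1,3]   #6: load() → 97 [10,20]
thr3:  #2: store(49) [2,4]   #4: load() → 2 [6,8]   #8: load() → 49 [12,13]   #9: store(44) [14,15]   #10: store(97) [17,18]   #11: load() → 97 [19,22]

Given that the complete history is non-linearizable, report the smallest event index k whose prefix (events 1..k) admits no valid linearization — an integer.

8

one valid order for events 1..7 is #2, #1:
step 1: #2 store(49) — value 49
step 2: #1 load() → 49 — value 49
once event 8 joins (#4's response, time 8), exhaustive search finds no witness
no completion choice of the 2 pending operations (#3, #5) rescues it — every subset was tried
for example #1, #2, #4 (pending dropped) fails at step 1: #1 load() → 49 is not legal there
for example #2, #1, #4 (pending dropped) fails at step 3: #4 load() → 2 is not legal there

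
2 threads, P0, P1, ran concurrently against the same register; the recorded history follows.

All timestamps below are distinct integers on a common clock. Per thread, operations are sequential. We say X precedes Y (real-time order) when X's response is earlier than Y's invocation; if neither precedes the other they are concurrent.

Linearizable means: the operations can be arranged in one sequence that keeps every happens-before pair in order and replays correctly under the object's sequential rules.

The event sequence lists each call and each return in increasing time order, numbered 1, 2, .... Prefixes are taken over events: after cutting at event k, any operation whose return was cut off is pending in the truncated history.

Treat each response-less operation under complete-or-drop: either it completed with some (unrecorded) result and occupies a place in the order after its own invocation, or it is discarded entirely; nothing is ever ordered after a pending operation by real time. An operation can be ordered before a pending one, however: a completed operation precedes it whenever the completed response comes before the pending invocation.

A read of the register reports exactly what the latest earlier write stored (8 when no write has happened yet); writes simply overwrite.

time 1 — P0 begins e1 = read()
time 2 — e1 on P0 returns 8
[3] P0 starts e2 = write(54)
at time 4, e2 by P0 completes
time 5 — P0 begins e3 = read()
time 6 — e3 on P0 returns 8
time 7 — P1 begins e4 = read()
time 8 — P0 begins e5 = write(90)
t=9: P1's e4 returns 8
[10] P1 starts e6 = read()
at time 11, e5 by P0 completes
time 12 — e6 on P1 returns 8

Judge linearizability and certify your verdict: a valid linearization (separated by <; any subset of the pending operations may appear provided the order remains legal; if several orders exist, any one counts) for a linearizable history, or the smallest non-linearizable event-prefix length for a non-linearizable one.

through event 5 a valid linearization exists; event 6 (e3 responding at time 6) ends that
a single order respects real time; the 3 completed register operations fail replay along it
one such order, e1, e2, e3, breaks at step 3 where e3 read() → 8 is illegal

not linearizable — minimal violating prefix: 6 events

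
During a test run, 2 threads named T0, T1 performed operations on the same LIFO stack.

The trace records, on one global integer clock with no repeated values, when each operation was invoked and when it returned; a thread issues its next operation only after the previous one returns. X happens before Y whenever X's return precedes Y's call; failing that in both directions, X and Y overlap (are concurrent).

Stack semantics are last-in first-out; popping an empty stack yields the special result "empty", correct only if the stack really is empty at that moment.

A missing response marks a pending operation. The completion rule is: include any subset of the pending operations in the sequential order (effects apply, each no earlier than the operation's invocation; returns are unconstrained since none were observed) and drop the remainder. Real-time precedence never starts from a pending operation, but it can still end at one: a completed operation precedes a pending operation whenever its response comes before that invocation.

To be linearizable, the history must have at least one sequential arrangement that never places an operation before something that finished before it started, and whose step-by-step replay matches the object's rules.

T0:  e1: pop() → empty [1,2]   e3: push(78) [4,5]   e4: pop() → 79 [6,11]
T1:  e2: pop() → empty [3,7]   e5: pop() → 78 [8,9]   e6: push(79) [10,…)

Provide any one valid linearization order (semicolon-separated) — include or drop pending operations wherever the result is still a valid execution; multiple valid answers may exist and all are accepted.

e1; e2; e3; e5; e6; e4

1. e1 pop() → empty, leaving stack <>
2. e2 pop() → empty, leaving stack <>
3. e3 push(78), leaving stack <78>
4. e5 pop() → 78, leaving stack <>
5. e6 push(79) (pending, included), leaving stack <79>
6. e4 pop() → 79, leaving stack <>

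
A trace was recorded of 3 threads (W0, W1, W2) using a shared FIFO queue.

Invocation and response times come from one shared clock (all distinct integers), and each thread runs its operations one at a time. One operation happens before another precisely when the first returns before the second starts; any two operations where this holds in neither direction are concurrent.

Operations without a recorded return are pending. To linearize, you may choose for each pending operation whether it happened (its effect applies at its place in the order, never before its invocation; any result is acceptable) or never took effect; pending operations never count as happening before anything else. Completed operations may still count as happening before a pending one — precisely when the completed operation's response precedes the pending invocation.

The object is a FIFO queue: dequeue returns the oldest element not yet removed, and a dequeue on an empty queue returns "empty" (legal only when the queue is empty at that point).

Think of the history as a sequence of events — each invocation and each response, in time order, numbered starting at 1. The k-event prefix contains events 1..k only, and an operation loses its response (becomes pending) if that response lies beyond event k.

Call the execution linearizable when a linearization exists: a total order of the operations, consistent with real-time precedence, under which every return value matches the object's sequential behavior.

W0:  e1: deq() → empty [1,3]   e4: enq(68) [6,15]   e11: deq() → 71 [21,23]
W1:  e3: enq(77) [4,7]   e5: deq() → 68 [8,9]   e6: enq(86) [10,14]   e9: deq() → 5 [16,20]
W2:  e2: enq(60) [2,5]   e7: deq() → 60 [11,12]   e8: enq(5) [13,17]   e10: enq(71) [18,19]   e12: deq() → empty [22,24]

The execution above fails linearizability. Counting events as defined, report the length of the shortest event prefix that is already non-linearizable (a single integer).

one valid order for events 1..8 is e1, e2, e3:
step 1: e1 deq() → empty — queue <>
step 2: e2 enq(60) — queue <60>
step 3: e3 enq(77) — queue <60,77>
include event 9 — e5 responding at 9 — and every candidate order breaks
every completion of the 1 pending operation (e4) was checked; none linearizes
take e1, e2, e3, e5 (pending dropped): step 4 already fails, because e5 deq() → 68 cannot occur there
take e1, e3, e2, e5 (pending dropped): step 4 already fails, because e5 deq() → 68 cannot occur there

9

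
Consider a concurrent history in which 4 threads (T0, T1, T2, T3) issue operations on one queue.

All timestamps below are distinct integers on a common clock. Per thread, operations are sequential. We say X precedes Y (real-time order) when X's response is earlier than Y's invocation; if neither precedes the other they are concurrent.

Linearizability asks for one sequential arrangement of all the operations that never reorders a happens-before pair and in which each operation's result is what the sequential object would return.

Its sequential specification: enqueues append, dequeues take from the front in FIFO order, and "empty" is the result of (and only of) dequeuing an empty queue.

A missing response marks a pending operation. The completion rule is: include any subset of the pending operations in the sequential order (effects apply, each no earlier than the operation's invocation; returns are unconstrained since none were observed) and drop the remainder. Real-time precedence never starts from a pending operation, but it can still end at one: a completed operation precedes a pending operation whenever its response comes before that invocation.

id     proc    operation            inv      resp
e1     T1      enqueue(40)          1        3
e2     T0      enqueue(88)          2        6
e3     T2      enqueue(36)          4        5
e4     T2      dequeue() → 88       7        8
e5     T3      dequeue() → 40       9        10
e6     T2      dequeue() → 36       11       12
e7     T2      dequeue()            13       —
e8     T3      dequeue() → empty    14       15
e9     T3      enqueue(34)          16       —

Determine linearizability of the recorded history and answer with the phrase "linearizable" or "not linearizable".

a witness: e2, e1, e3, e4, e5, e6, e7, e8
step 1: e2 enqueue(88) — queue <88>
step 2: e1 enqueue(40) — queue <88,40>
step 3: e3 enqueue(36) — queue <88,40,36>
step 4: e4 dequeue() → 88 — queue <40,36>
step 5: e5 dequeue() → 40 — queue <36>
step 6: e6 dequeue() → 36 — queue <>
step 7: e7 dequeue() (pending, included) — queue <>
step 8: e8 dequeue() → empty — queue <>

linearizable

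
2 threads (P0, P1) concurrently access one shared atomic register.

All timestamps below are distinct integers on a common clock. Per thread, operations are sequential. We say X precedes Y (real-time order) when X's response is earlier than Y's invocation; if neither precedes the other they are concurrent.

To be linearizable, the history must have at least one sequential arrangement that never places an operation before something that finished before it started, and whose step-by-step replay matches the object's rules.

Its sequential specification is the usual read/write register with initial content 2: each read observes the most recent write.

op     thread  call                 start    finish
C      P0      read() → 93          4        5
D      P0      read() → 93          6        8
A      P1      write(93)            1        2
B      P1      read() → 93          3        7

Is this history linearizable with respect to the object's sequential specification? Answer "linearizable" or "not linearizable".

linearizable

witness order: A, B, C, D
after step 1 (A write(93)): value 93
after step 2 (B read() → 93): value 93
after step 3 (C read() → 93): value 93
after step 4 (D read() → 93): value 93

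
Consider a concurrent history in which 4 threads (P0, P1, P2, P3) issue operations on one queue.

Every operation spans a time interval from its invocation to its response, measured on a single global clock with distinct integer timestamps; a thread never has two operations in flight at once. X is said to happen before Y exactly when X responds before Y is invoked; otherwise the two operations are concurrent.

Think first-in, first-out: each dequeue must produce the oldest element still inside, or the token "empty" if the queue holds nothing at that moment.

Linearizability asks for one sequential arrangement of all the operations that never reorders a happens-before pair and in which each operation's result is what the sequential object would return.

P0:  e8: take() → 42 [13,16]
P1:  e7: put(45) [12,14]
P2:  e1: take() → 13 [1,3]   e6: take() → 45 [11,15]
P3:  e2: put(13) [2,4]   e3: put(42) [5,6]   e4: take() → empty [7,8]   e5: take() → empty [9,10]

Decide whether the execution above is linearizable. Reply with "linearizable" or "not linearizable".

not linearizable

through event 7 a valid linearization exists; event 8 (e4 responding at time 8) ends that
checked exhaustively: 2 real-time-consistent orders of 4 completed operations, zero legal queue replays
one such order, e1, e2, e3, e4, breaks at step 1 where e1 take() → 13 is illegal
one such order, e2, e1, e3, e4, breaks at step 4 where e4 take() → empty is illegal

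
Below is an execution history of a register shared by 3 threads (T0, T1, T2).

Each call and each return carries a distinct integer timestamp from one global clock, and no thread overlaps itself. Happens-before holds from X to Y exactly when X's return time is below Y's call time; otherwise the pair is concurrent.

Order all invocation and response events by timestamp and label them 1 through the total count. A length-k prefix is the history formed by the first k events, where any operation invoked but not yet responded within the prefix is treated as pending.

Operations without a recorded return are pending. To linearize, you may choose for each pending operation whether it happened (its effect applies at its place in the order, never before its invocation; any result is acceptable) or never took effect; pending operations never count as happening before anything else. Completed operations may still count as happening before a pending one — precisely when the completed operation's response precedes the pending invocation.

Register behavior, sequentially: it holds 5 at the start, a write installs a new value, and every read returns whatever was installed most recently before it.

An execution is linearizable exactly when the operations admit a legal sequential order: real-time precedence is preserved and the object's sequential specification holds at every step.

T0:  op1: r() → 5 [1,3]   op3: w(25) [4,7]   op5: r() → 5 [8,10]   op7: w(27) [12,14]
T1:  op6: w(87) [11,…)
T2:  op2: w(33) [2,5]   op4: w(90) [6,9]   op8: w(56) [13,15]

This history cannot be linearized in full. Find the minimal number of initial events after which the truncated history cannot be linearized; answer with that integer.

a valid linearization of events 1..9 exists, for instance op1, op2, op3, op4:
after step 1 (op1 r() → 5): value 5
after step 2 (op2 w(33)): value 33
after step 3 (op3 w(25)): value 25
after step 4 (op4 w(90)): value 90
at event 10 (op5's time-10 response) nothing linearizes any more
sample order op1, op2, op3, op4, op5 stalls at step 5 — op5 r() → 5 has no legal effect
sample order op1, op2, op3, op5, op4 stalls at step 4 — op5 r() → 5 has no legal effect

10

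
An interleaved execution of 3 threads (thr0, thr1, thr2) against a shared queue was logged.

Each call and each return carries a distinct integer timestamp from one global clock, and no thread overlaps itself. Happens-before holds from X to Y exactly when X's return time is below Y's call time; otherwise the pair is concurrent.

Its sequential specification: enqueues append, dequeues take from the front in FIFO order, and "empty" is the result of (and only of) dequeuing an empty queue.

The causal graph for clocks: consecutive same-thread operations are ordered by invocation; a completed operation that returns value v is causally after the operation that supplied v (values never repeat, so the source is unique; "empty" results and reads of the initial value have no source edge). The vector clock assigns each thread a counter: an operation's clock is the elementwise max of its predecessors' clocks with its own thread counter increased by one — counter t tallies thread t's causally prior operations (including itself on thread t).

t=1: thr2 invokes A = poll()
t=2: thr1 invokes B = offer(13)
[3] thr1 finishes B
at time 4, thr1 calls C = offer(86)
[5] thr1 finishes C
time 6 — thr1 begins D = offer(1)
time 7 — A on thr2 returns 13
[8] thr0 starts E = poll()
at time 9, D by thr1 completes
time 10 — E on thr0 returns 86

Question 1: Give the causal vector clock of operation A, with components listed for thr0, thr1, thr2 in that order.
no predecessors for B (invoked 2): thr1 increments from zero → (0, 1, 0)
merge at A (invoked 1): VC(B)=(0, 1, 0), own-thread bump on thr2 → (0, 1, 1)
merge at C (invoked 4): VC(B)=(0, 1, 0), own-thread bump on thr1 → (0, 2, 0)
merge at D (invoked 6): VC(C)=(0, 2, 0), own-thread bump on thr1 → (0, 3, 0)
merge at E (invoked 8): VC(C)=(0, 2, 0), own-thread bump on thr0 → (1, 2, 0)
target: VC(A) = (0, 1, 1)

(0, 1, 1)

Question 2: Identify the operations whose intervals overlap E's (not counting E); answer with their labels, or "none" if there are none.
E runs from 8 to 10; window-overlapping ops are concurrent
A [1,7]: before
B [2,3]: before
C [4,5]: before
D [6,9]: concurrent

D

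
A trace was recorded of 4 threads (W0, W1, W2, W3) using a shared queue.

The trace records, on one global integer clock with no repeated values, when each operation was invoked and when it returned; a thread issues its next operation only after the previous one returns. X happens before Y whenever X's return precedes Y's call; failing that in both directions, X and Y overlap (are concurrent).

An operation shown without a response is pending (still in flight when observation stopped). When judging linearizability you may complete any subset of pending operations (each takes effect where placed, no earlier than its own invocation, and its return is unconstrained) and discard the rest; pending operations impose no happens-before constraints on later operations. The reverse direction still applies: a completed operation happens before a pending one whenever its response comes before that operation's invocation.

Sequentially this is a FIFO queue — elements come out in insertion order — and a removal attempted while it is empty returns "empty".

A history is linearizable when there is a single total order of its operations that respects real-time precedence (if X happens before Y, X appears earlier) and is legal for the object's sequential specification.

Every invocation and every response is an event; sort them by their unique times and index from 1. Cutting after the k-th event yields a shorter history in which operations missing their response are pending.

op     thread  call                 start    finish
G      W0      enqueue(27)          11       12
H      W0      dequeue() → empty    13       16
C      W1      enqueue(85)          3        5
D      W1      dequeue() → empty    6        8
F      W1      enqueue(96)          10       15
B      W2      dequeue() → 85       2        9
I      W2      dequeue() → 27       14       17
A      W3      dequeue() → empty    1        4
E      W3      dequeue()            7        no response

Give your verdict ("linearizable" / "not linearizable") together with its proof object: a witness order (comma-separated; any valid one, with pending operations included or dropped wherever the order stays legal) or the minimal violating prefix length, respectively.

1. A dequeue() → empty, leaving queue <>
2. C enqueue(85), leaving queue <85>
3. B dequeue() → 85, leaving queue <>
4. D dequeue() → empty, leaving queue <>
5. E dequeue() (pending, included), leaving queue <>
6. G enqueue(27), leaving queue <27>
7. I dequeue() → 27, leaving queue <>
8. H dequeue() → empty, leaving queue <>
9. F enqueue(96), leaving queue <96>

linearizable — witness: A, C, B, D, E, G, I, H, F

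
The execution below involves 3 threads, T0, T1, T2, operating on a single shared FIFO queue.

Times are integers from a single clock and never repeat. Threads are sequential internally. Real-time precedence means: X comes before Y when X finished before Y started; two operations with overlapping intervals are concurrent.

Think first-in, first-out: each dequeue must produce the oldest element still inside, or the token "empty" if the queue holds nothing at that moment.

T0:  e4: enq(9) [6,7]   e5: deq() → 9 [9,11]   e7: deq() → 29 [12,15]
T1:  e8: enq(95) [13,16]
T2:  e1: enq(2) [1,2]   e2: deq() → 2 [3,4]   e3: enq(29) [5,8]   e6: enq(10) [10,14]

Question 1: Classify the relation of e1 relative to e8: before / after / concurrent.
e1 spans [1,2], e8 spans [13,16]
resp(e1)=2 < inv(e8)=13

before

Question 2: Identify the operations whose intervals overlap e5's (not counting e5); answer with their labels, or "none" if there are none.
e5 spans [9,11]; an op avoiding the whole window 9..11 is ordered, any other is concurrent
e1 [1,2]: before
e2 [3,4]: before
e3 [5,8]: before
e4 [6,7]: before
e6 [10,14]: concurrent
e7 [12,15]: after
e8 [13,16]: after

e6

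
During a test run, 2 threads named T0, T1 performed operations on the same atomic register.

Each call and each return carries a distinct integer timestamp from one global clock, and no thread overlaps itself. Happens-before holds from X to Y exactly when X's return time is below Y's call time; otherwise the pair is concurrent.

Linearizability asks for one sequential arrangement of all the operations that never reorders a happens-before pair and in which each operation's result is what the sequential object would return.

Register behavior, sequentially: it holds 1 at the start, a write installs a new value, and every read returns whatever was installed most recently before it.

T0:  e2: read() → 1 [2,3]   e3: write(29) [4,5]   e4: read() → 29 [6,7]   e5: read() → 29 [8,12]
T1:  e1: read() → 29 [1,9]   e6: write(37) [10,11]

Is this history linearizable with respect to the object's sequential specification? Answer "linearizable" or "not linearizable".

linearizable

one valid linearization: e2, e3, e1, e4, e5, e6
after step 1 (e2 read() → 1): value 1
after step 2 (e3 write(29)): value 29
after step 3 (e1 read() → 29): value 29
after step 4 (e4 read() → 29): value 29
after step 5 (e5 read() → 29): value 29
after step 6 (e6 write(37)): value 37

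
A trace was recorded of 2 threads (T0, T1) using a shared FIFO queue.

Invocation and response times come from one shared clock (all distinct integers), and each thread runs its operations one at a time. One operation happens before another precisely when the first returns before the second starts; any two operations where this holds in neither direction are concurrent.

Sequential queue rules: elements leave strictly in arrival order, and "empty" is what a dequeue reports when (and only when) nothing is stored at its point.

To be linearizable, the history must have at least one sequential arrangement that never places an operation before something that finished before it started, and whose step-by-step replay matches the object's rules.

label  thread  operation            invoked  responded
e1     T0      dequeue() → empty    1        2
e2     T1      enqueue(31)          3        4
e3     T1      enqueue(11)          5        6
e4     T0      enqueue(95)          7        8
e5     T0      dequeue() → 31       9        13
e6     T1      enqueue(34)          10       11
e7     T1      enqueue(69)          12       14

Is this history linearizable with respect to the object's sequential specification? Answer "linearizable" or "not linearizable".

witness order: e1, e2, e3, e4, e5, e6, e7
after step 1 (e1 dequeue() → empty): queue <>
after step 2 (e2 enqueue(31)): queue <31>
after step 3 (e3 enqueue(11)): queue <31,11>
after step 4 (e4 enqueue(95)): queue <31,11,95>
after step 5 (e5 dequeue() → 31): queue <11,95>
after step 6 (e6 enqueue(34)): queue <11,95,34>
after step 7 (e7 enqueue(69)): queue <11,95,34,69>

linearizable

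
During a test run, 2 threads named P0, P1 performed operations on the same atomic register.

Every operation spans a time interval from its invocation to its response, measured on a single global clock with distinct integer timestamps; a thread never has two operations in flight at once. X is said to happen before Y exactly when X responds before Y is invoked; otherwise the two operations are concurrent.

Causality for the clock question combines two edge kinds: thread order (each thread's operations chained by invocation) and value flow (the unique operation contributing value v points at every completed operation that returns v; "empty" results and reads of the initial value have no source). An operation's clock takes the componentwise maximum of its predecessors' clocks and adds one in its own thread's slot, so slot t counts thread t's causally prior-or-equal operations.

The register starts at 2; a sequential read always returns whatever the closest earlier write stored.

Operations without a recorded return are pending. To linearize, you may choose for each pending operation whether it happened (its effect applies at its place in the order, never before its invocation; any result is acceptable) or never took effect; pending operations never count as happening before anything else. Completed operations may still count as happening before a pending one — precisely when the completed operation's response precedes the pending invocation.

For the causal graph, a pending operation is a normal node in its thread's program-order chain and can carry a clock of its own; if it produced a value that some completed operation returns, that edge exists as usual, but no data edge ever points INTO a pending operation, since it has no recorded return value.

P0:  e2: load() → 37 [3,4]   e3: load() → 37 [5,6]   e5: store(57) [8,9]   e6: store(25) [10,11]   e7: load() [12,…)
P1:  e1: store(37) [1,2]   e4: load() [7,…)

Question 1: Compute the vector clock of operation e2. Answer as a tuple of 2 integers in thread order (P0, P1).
Answer: (1, 1)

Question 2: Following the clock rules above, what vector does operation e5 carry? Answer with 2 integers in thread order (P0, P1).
Answer: (3, 1)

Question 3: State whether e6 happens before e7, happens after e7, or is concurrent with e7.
Answer: before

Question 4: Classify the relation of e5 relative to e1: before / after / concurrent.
Answer: after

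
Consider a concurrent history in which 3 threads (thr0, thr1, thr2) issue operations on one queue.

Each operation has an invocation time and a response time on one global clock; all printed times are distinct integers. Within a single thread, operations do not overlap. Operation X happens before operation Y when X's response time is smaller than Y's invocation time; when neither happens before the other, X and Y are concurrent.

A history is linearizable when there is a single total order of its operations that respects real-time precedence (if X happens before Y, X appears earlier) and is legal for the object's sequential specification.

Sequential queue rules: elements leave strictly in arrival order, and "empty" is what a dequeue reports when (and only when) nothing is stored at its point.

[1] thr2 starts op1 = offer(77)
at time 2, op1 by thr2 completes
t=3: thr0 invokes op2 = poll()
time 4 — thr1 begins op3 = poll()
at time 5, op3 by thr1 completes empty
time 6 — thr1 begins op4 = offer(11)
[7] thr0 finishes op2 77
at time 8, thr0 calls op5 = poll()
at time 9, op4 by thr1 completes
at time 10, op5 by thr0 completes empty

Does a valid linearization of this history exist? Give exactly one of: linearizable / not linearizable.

linearizable

witness order: op1, op2, op3, op5, op4
after step 1 (op1 offer(77)): queue <77>
after step 2 (op2 poll() → 77): queue <>
after step 3 (op3 poll() → empty): queue <>
after step 4 (op5 poll() → empty): queue <>
after step 5 (op4 offer(11)): queue <11>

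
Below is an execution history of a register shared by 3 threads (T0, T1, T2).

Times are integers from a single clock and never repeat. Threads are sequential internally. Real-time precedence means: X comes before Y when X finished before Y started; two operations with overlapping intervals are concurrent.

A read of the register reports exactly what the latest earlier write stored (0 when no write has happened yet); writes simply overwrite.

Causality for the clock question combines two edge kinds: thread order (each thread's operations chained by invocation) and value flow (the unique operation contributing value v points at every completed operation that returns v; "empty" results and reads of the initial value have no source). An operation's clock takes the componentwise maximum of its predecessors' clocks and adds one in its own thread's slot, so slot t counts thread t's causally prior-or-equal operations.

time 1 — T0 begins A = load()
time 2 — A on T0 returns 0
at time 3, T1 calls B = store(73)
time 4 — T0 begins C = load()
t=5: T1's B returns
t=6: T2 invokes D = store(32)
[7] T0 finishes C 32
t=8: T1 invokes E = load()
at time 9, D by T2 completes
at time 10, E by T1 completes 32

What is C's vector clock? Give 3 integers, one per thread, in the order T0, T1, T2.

(2, 0, 1)

VC(D, invoked at 6): no causal predecessors; +1 on T2 → (0, 0, 1)
VC(B, invoked at 3): no causal predecessors; +1 on T1 → (0, 1, 0)
VC(A, invoked at 1): no causal predecessors; +1 on T0 → (1, 0, 0)
merge at E (invoked 8): VC(B)=(0, 1, 0), VC(D)=(0, 0, 1), own-thread bump on T1 → (0, 2, 1)
merge at C (invoked 4): VC(A)=(1, 0, 0), VC(D)=(0, 0, 1), own-thread bump on T0 → (2, 0, 1)
target: VC(C) = (2, 0, 1)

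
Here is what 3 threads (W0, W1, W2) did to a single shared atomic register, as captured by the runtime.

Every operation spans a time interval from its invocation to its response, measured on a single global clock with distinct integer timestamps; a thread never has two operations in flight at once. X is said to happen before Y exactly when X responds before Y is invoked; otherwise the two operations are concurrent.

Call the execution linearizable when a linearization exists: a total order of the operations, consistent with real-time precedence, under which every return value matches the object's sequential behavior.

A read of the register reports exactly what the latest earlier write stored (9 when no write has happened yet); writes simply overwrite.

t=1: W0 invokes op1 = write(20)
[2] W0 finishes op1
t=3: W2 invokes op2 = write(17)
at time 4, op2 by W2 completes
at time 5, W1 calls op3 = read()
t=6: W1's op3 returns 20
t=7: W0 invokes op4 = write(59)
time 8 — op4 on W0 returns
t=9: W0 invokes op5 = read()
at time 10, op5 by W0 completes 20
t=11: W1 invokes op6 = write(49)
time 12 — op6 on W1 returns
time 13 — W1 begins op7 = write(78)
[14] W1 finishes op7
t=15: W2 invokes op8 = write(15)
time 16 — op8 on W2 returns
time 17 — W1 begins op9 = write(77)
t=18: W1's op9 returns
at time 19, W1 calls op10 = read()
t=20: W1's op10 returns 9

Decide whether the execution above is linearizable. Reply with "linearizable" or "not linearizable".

already the first 6 events (up to op3's response at time 6) admit no linearization; the first 5 still do
the sole real-time-consistent order of 3 completed operations fails the atomic register replay
take op1, op2, op3: step 3 already fails, because op3 read() → 20 cannot occur there

not linearizable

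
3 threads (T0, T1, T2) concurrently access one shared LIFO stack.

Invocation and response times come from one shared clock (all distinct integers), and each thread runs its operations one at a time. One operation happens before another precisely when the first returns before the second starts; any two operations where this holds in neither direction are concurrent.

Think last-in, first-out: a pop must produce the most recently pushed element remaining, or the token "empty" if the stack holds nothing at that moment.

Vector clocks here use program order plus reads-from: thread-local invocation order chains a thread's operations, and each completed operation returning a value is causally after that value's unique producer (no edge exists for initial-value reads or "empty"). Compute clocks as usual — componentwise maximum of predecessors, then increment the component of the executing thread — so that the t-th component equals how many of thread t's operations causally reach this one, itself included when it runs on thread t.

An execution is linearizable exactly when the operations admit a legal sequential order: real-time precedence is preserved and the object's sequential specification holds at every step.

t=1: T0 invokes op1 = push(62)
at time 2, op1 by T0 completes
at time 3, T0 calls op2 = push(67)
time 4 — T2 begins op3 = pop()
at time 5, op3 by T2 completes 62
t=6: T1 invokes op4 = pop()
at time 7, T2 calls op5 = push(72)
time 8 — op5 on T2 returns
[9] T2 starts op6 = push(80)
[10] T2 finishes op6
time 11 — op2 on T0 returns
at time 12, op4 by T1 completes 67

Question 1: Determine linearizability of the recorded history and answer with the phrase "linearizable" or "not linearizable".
linearizable

witness order: op1, op3, op2, op4, op5, op6
1. op1 push(62), leaving stack <62>
2. op3 pop() → 62, leaving stack <>
3. op2 push(67), leaving stack <67>
4. op4 pop() → 67, leaving stack <>
5. op5 push(72), leaving stack <72>
6. op6 push(80), leaving stack <72,80>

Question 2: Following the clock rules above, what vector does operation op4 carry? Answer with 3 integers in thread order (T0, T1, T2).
Answer: (2, 1, 0)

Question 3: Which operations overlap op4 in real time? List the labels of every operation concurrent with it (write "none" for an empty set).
Answer: op2, op5, op6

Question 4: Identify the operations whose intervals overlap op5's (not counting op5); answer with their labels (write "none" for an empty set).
Answer: op2, op4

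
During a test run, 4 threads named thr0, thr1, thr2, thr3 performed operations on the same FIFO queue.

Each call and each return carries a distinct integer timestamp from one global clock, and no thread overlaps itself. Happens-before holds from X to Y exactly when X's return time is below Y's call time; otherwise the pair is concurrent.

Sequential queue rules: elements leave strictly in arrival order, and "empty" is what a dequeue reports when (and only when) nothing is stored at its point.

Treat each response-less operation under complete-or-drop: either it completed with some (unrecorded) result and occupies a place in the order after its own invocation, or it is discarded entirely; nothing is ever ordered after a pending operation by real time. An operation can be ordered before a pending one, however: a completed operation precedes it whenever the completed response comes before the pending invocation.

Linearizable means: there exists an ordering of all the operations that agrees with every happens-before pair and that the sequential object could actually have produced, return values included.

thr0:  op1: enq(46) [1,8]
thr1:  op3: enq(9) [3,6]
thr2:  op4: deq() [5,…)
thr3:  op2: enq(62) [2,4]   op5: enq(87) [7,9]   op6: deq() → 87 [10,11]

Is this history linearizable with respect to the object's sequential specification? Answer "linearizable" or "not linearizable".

not linearizable

the violation lands at event 11, op6's response at time 11: events 1..10 linearize, events 1..11 do not
all 8 real-time-respecting orders fail — 5 completed FIFO queue operations, no legal replay
no completion choice of the 1 pending operation (op4) rescues it — every subset was tried
for example op1, op2, op3, op5, op6 (pending dropped) fails at step 5: op6 deq() → 87 is not legal there
for example op1, op3, op2, op5, op6 (pending dropped) fails at step 5: op6 deq() → 87 is not legal there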